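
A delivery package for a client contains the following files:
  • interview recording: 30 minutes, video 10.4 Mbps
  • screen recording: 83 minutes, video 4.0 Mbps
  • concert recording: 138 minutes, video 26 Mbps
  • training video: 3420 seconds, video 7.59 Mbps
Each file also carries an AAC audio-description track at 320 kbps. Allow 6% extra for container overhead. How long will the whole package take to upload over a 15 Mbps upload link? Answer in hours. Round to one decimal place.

5.6 hours

Audio: 320 kbps = 0.320 Mbps.
interview recording: 10.720 Mbps × 1800 s × 1.06 = 20453.8 Mb
screen recording: 4.320 Mbps × 4980 s × 1.06 = 22804.4 Mb
concert recording: 26.320 Mbps × 8280 s × 1.06 = 231005.4 Mb
training video: 7.910 Mbps × 3420 s × 1.06 = 28675.3 Mb
Total: 302938.9 Mb = 37867.4 MB.
At 15 Mbps: 302938.9 / 15 = 20196 s ≈ 5.61 hours.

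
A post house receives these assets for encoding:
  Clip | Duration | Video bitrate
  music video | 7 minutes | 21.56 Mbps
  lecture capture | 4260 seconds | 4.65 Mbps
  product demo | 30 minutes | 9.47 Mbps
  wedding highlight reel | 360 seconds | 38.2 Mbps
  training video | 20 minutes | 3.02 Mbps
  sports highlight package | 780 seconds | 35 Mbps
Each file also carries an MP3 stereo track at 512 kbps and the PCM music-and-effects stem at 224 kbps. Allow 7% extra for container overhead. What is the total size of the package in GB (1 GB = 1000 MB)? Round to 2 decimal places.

12.98 GB

Audio total: 512 + 224 = 736 kbps = 0.736 Mbps.
music video: 22.296 Mbps × 420 s × 1.07 = 10019.8 Mb
lecture capture: 5.386 Mbps × 4260 s × 1.07 = 24550.5 Mb
product demo: 10.206 Mbps × 1800 s × 1.07 = 19656.8 Mb
wedding highlight reel: 38.936 Mbps × 360 s × 1.07 = 14998.1 Mb
training video: 3.756 Mbps × 1200 s × 1.07 = 4822.7 Mb
sports highlight package: 35.736 Mbps × 780 s × 1.07 = 29825.3 Mb
Total: 103873.2 Mb = 12984.1 MB.
= 12.98 GB.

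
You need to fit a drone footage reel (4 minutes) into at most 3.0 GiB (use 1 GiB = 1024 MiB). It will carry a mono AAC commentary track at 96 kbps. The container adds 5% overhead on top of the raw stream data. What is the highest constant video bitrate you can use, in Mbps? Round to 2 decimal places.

Budget: 3.0 GiB = 25769.8 Mb.
Stream payload after overhead: 25769.8 / 1.05 = 24542.7 Mb.
4 min = 240 s
Total bitrate budget: 24542.7 Mb / 240 s = 102.261 Mbps.
Audio: 96 kbps = 0.096 Mbps.
Video: 102.261 − 0.096 = 102.165 Mbps.

102.17 Mbps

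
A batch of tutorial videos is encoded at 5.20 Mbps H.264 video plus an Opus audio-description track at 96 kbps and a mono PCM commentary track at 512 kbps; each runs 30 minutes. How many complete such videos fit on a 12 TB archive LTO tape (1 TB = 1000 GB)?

30 min = 1800 s
Audio total: 96 + 512 = 608 kbps = 0.608 Mbps.
Total bitrate: 5.808 Mbps.
Per item: 5.808 Mbps × 1800 s = 10,454 Mb = 1,307 MB.
Capacity: 12 TB = 96,000,000 Mb; 9182.74 items → 9182 complete.

9182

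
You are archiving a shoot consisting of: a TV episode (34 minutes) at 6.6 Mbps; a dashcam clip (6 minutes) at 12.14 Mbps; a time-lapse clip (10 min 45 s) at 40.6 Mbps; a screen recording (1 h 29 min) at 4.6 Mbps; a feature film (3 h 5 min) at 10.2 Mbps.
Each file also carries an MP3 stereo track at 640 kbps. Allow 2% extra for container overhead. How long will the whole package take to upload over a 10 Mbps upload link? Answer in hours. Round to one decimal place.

Audio: 640 kbps = 0.640 Mbps.
TV episode: 7.240 Mbps × 2040 s × 1.02 = 15065.0 Mb
dashcam clip: 12.780 Mbps × 360 s × 1.02 = 4692.8 Mb
time-lapse clip: 41.240 Mbps × 645 s × 1.02 = 27131.8 Mb
screen recording: 5.240 Mbps × 5340 s × 1.02 = 28541.2 Mb
feature film: 10.840 Mbps × 11100 s × 1.02 = 122730.5 Mb
Total: 198161.3 Mb = 24770.2 MB.
At 10 Mbps: 198161.3 / 10 = 19816 s ≈ 5.5 hours.

5.5 hours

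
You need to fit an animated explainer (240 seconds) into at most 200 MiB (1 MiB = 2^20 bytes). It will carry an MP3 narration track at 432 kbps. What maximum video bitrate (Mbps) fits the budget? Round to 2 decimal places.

Budget: 200 MiB = 1677.7 Mb.
Total bitrate budget: 1677.7 Mb / 240 s = 6.991 Mbps.
Audio: 432 kbps = 0.432 Mbps.
Video: 6.991 − 0.432 = 6.559 Mbps.

6.56 Mbps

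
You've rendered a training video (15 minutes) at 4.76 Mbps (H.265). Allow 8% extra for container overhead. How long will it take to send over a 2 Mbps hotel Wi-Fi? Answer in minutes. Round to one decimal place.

38.6 minutes

15 min = 900 s
File: 4.760 Mbps × 900 s = 4284.0 Mb.
With 8% container overhead: ×1.08. → 4626.7 Mb.
At 2 Mbps: 4626.7 / 2 = 2313.4 s ≈ 38.6 minutes.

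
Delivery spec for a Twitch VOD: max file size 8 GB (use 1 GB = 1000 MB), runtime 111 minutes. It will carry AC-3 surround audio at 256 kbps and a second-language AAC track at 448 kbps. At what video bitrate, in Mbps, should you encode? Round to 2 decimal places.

8.91 Mbps

Budget: 8 GB = 64000.0 Mb.
111 min = 6660 s
Total bitrate budget: 64000.0 Mb / 6660 s = 9.610 Mbps.
Audio total: 256 + 448 = 704 kbps = 0.704 Mbps.
Video: 9.610 − 0.704 = 8.906 Mbps.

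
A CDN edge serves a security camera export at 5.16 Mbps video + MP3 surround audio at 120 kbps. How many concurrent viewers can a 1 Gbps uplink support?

Audio: 120 kbps = 0.120 Mbps.
Per-viewer media rate: 5.280 Mbps.
1 Gbps = 1,000 Mbps; 1,000 / 5.280 = 189.39 → 189 viewers.

189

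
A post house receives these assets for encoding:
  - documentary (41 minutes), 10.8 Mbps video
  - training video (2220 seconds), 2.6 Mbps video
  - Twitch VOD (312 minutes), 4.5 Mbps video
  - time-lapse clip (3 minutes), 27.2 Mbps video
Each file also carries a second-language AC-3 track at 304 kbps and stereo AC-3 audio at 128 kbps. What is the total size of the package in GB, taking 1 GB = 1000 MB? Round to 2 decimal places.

Audio total: 304 + 128 = 432 kbps = 0.432 Mbps.
documentary: 11.232 Mbps × 2460 s = 27630.7 Mb
training video: 3.032 Mbps × 2220 s = 6731.0 Mb
Twitch VOD: 4.932 Mbps × 18720 s = 92327.0 Mb
time-lapse clip: 27.632 Mbps × 180 s = 4973.8 Mb
Total: 131662.6 Mb = 16457.8 MB.
= 16.46 GB.

16.46 GB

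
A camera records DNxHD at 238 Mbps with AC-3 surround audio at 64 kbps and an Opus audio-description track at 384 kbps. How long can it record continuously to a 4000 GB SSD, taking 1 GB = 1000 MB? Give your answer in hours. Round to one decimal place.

37.3 hours

Audio total: 64 + 384 = 448 kbps = 0.448 Mbps.
Total bitrate: 238 + 0.448 = 238.448 Mbps.
Capacity: 4000 GB = 32,000,000 Mb.
Recording time: 32,000,000 / 238.448 = 134,201 s ≈ 37.3 hours.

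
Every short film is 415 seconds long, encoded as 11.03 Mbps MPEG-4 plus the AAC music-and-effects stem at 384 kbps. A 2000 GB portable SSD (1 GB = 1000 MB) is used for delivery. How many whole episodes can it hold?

Audio: 384 kbps = 0.384 Mbps.
Total bitrate: 11.414 Mbps.
Per item: 11.414 Mbps × 415 s = 4,737 Mb = 592.1 MB.
Capacity: 2000 GB = 16,000,000 Mb; 3377.80 items → 3377 complete.

3377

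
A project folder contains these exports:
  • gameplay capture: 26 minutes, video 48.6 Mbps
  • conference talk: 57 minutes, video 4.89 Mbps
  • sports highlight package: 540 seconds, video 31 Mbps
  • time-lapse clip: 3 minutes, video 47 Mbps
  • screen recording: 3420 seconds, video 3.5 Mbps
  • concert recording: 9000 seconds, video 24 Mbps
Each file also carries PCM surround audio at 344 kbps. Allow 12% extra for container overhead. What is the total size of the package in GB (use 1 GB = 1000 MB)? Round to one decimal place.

Audio: 344 kbps = 0.344 Mbps.
gameplay capture: 48.944 Mbps × 1560 s × 1.12 = 85515.0 Mb
conference talk: 5.234 Mbps × 3420 s × 1.12 = 20048.3 Mb
sports highlight package: 31.344 Mbps × 540 s × 1.12 = 18956.9 Mb
time-lapse clip: 47.344 Mbps × 180 s × 1.12 = 9544.6 Mb
screen recording: 3.844 Mbps × 3420 s × 1.12 = 14724.1 Mb
concert recording: 24.344 Mbps × 9000 s × 1.12 = 245387.5 Mb
Total: 394176.2 Mb = 49272.0 MB.
= 49.27 GB.

49.3 GB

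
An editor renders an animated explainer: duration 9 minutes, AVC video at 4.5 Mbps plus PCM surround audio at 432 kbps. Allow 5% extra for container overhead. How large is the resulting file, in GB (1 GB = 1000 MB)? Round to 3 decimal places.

0.350 GB

9 min = 540 s
Audio: 432 kbps = 0.432 Mbps.
Total bitrate: 4.5 + 0.432 = 4.932 Mbps.
Stream data: 4.932 Mbps × 540 s = 2663.3 Mb.
With 5% container overhead: ×1.05.
2,796 Mb ÷ 8 = 349.6 MB → 0.3496 GB.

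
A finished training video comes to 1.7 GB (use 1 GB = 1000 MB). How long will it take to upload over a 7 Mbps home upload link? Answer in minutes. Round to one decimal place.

32.4 minutes

File: 1.7 GB = 13600.0 Mb.
At 7 Mbps: 13600.0 / 7 = 1942.9 s ≈ 32.4 minutes.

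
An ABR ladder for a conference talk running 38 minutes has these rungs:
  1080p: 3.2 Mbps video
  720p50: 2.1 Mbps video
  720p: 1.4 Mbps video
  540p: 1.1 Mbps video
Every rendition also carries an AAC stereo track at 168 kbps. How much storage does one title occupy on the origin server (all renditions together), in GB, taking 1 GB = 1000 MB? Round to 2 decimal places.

2.41 GB

38 min = 2280 s
Audio: 168 kbps = 0.168 Mbps.
Sum of rendition bitrates: (3.2+0.168) + (2.1+0.168) + (1.4+0.168) + (1.1+0.168) = 8.472 Mbps.
× 2280 s = 19,316 Mb = 2,415 MB = 2.415 GB.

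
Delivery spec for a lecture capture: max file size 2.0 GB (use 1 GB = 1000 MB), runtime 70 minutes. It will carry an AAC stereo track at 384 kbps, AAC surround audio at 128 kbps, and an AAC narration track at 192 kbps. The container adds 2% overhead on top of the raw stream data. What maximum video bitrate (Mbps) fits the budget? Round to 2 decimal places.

3.03 Mbps

Budget: 2.0 GB = 16000.0 Mb.
Stream payload after overhead: 16000.0 / 1.02 = 15686.3 Mb.
70 min = 4200 s
Total bitrate budget: 15686.3 Mb / 4200 s = 3.735 Mbps.
Audio total: 384 + 128 + 192 = 704 kbps = 0.704 Mbps.
Video: 3.735 − 0.704 = 3.031 Mbps.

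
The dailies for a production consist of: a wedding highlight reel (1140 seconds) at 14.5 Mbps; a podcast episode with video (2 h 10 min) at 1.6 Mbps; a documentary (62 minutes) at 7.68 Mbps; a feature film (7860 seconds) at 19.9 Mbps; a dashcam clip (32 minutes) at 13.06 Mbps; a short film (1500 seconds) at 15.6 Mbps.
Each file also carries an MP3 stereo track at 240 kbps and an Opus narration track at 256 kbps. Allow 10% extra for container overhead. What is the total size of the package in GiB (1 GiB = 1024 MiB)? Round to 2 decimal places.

35.13 GiB

Audio total: 240 + 256 = 496 kbps = 0.496 Mbps.
wedding highlight reel: 14.996 Mbps × 1140 s × 1.10 = 18805.0 Mb
podcast episode with video: 2.096 Mbps × 7800 s × 1.10 = 17983.7 Mb
documentary: 8.176 Mbps × 3720 s × 1.10 = 33456.2 Mb
feature film: 20.396 Mbps × 7860 s × 1.10 = 176343.8 Mb
dashcam clip: 13.556 Mbps × 1920 s × 1.10 = 28630.3 Mb
short film: 16.096 Mbps × 1500 s × 1.10 = 26558.4 Mb
Total: 301777.3 Mb = 37722.2 MB.
= 35.13 GiB.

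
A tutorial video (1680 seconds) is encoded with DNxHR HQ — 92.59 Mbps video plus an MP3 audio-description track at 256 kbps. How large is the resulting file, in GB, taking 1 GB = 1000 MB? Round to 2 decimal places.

19.50 GB

Audio: 256 kbps = 0.256 Mbps.
Total bitrate: 92.59 + 0.256 = 92.846 Mbps.
Stream data: 92.846 Mbps × 1680 s = 155981.3 Mb.
155,981 Mb ÷ 8 = 19,498 MB → 19.50 GB.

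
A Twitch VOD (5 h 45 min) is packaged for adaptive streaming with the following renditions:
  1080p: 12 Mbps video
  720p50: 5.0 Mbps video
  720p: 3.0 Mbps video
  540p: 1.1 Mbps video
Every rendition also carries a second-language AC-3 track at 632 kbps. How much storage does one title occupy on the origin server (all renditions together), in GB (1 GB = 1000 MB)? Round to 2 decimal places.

5 h 45 min = 345 min = 20700 s
Audio: 632 kbps = 0.632 Mbps.
Sum of rendition bitrates: (12+0.632) + (5.0+0.632) + (3.0+0.632) + (1.1+0.632) = 23.628 Mbps.
× 20700 s = 489,100 Mb = 61,137 MB = 61.14 GB.

61.14 GB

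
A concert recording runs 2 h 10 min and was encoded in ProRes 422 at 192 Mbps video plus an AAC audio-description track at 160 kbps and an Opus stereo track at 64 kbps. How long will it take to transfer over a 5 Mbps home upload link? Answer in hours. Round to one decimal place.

2 h 10 min = 130 min = 7800 s
Audio total: 160 + 64 = 224 kbps = 0.224 Mbps.
Total bitrate: 192.224 Mbps.
File: 192.224 Mbps × 7800 s = 1499347.2 Mb.
At 5 Mbps: 1499347.2 / 5 = 299869.4 s ≈ 83.3 hours.

83.3 hours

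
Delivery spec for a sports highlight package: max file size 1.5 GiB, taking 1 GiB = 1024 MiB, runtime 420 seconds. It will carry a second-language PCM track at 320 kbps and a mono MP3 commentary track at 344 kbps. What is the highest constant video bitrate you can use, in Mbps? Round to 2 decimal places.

30.01 Mbps

Budget: 1.5 GiB = 12884.9 Mb.
Total bitrate budget: 12884.9 Mb / 420 s = 30.678 Mbps.
Audio total: 320 + 344 = 664 kbps = 0.664 Mbps.
Video: 30.678 − 0.664 = 30.014 Mbps.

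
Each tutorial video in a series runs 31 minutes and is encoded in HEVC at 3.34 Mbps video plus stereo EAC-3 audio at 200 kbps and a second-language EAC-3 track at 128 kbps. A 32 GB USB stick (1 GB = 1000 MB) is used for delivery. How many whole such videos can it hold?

37

31 min = 1860 s
Audio total: 200 + 128 = 328 kbps = 0.328 Mbps.
Total bitrate: 3.668 Mbps.
Per item: 3.668 Mbps × 1860 s = 6,822 Mb = 852.8 MB.
Capacity: 32 GB = 256,000 Mb; 37.52 items → 37 complete.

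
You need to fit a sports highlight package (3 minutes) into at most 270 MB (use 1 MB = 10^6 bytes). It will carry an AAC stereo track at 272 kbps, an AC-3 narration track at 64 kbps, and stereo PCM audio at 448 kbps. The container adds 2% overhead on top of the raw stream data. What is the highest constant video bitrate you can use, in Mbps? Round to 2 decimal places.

Budget: 270 MB = 2160.0 Mb.
Stream payload after overhead: 2160.0 / 1.02 = 2117.6 Mb.
3 min = 180 s
Total bitrate budget: 2117.6 Mb / 180 s = 11.765 Mbps.
Audio total: 272 + 64 + 448 = 784 kbps = 0.784 Mbps.
Video: 11.765 − 0.784 = 10.981 Mbps.

10.98 Mbps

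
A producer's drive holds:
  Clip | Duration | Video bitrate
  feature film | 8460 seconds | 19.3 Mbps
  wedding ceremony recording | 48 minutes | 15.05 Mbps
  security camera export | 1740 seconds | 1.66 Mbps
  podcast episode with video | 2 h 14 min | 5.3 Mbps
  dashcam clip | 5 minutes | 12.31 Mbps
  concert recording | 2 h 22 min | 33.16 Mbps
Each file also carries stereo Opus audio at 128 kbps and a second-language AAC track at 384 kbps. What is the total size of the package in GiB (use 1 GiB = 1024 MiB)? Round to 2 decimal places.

Audio total: 128 + 384 = 512 kbps = 0.512 Mbps.
feature film: 19.812 Mbps × 8460 s = 167609.5 Mb
wedding ceremony recording: 15.562 Mbps × 2880 s = 44818.6 Mb
security camera export: 2.172 Mbps × 1740 s = 3779.3 Mb
podcast episode with video: 5.812 Mbps × 8040 s = 46728.5 Mb
dashcam clip: 12.822 Mbps × 300 s = 3846.6 Mb
concert recording: 33.672 Mbps × 8520 s = 286885.4 Mb
Total: 553667.9 Mb = 69208.5 MB.
= 64.46 GiB.

64.46 GiB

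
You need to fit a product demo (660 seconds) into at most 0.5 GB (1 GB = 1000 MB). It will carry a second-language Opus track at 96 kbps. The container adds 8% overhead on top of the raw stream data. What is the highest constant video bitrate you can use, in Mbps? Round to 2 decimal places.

5.52 Mbps

Budget: 0.5 GB = 4000.0 Mb.
Stream payload after overhead: 4000.0 / 1.08 = 3703.7 Mb.
Total bitrate budget: 3703.7 Mb / 660 s = 5.612 Mbps.
Audio: 96 kbps = 0.096 Mbps.
Video: 5.612 − 0.096 = 5.516 Mbps.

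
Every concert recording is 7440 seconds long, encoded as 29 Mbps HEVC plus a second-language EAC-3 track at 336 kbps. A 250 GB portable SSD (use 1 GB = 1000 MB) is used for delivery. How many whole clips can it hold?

9

Audio: 336 kbps = 0.336 Mbps.
Total bitrate: 29.336 Mbps.
Per item: 29.336 Mbps × 7440 s = 218,260 Mb = 27,282 MB.
Capacity: 250 GB = 2,000,000 Mb; 9.16 items → 9 complete.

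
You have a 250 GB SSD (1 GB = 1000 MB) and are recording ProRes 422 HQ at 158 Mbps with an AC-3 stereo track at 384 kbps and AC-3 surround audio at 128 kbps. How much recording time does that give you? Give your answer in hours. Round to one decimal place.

Audio total: 384 + 128 = 512 kbps = 0.512 Mbps.
Total bitrate: 158 + 0.512 = 158.512 Mbps.
Capacity: 250 GB = 2,000,000 Mb.
Recording time: 2,000,000 / 158.512 = 12,617 s ≈ 3.50 hours.

3.5 hours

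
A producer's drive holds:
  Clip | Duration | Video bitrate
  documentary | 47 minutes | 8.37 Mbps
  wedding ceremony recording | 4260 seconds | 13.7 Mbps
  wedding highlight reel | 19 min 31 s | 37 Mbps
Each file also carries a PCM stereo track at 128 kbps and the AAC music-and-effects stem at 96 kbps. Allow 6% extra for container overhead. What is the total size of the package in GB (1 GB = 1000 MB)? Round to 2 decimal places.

Audio total: 128 + 96 = 224 kbps = 0.224 Mbps.
documentary: 8.594 Mbps × 2820 s × 1.06 = 25689.2 Mb
wedding ceremony recording: 13.924 Mbps × 4260 s × 1.06 = 62875.2 Mb
wedding highlight reel: 37.224 Mbps × 1171 s × 1.06 = 46204.7 Mb
Total: 134769.1 Mb = 16846.1 MB.
= 16.85 GB.

16.85 GB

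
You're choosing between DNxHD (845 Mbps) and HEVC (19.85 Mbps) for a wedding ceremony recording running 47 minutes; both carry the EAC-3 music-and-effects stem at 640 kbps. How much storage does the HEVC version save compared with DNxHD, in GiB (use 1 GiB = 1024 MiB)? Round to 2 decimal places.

47 min = 2820 s
Audio: 640 kbps = 0.640 Mbps.
DNxHD: 845.640 Mbps × 2820 s = 2384704.8 Mb = 277.616 GiB.
HEVC: 20.490 Mbps × 2820 s = 57781.8 Mb = 6.727 GiB.
Saving: 277.616 − 6.727 = 270.889 GiB.

270.89 GiB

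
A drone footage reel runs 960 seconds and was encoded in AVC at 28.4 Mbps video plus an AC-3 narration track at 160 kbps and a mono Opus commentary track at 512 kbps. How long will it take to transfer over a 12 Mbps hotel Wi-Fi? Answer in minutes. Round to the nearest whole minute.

39 minutes

Audio total: 160 + 512 = 672 kbps = 0.672 Mbps.
Total bitrate: 29.072 Mbps.
File: 29.072 Mbps × 960 s = 27909.1 Mb.
At 12 Mbps: 27909.1 / 12 = 2325.8 s ≈ 38.8 minutes.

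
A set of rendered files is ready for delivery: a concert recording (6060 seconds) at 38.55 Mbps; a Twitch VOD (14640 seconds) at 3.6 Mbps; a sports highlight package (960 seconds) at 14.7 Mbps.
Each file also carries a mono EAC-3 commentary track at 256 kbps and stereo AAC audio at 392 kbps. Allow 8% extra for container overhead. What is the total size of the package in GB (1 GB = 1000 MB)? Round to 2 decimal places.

42.45 GB

Audio total: 256 + 392 = 648 kbps = 0.648 Mbps.
concert recording: 39.198 Mbps × 6060 s × 1.08 = 256543.1 Mb
Twitch VOD: 4.248 Mbps × 14640 s × 1.08 = 67166.0 Mb
sports highlight package: 15.348 Mbps × 960 s × 1.08 = 15912.8 Mb
Total: 339621.9 Mb = 42452.7 MB.
= 42.45 GB.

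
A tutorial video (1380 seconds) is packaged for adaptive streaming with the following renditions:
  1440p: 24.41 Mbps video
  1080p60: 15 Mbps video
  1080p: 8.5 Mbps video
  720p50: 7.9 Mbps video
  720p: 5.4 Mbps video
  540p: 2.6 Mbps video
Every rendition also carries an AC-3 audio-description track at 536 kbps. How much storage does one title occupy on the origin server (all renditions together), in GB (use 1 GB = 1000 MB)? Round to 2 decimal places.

11.56 GB

Audio: 536 kbps = 0.536 Mbps.
Sum of rendition bitrates: (24.41+0.536) + (15+0.536) + (8.5+0.536) + (7.9+0.536) + (5.4+0.536) + (2.6+0.536) = 67.026 Mbps.
× 1380 s = 92,496 Mb = 11,562 MB = 11.56 GB.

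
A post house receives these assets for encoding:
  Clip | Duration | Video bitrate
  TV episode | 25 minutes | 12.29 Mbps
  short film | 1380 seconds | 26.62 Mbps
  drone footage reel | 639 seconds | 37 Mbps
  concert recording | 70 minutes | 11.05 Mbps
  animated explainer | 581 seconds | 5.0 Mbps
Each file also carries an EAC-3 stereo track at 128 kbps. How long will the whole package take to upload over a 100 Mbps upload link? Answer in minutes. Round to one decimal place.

21.5 minutes

Audio: 128 kbps = 0.128 Mbps.
TV episode: 12.418 Mbps × 1500 s = 18627.0 Mb
short film: 26.748 Mbps × 1380 s = 36912.2 Mb
drone footage reel: 37.128 Mbps × 639 s = 23724.8 Mb
concert recording: 11.178 Mbps × 4200 s = 46947.6 Mb
animated explainer: 5.128 Mbps × 581 s = 2979.4 Mb
Total: 129191.0 Mb = 16148.9 MB.
At 100 Mbps: 129191.0 / 100 = 1292 s ≈ 21.5 minutes.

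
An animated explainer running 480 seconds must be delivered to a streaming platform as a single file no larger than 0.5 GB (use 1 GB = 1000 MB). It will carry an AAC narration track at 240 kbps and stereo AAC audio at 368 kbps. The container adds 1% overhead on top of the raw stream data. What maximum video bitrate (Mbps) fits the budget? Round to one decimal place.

Budget: 0.5 GB = 4000.0 Mb.
Stream payload after overhead: 4000.0 / 1.01 = 3960.4 Mb.
Total bitrate budget: 3960.4 Mb / 480 s = 8.251 Mbps.
Audio total: 240 + 368 = 608 kbps = 0.608 Mbps.
Video: 8.251 − 0.608 = 7.643 Mbps.

7.6 Mbps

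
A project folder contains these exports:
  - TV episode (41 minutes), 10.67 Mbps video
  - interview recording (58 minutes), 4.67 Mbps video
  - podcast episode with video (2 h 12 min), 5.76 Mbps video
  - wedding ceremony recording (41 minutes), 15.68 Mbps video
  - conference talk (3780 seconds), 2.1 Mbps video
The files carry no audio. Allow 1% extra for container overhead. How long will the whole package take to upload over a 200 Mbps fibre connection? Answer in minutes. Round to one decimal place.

11.3 minutes

TV episode: 10.670 Mbps × 2460 s × 1.01 = 26510.7 Mb
interview recording: 4.670 Mbps × 3480 s × 1.01 = 16414.1 Mb
podcast episode with video: 5.760 Mbps × 7920 s × 1.01 = 46075.4 Mb
wedding ceremony recording: 15.680 Mbps × 2460 s × 1.01 = 38958.5 Mb
conference talk: 2.100 Mbps × 3780 s × 1.01 = 8017.4 Mb
Total: 135976.1 Mb = 16997.0 MB.
At 200 Mbps: 135976.1 / 200 = 680 s ≈ 11.3 minutes.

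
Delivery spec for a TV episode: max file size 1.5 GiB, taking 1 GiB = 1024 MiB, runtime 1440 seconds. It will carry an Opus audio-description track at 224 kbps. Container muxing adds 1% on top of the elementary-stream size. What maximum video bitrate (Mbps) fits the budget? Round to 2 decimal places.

Budget: 1.5 GiB = 12884.9 Mb.
Stream payload after overhead: 12884.9 / 1.01 = 12757.3 Mb.
Total bitrate budget: 12757.3 Mb / 1440 s = 8.859 Mbps.
Audio: 224 kbps = 0.224 Mbps.
Video: 8.859 − 0.224 = 8.635 Mbps.

8.64 Mbps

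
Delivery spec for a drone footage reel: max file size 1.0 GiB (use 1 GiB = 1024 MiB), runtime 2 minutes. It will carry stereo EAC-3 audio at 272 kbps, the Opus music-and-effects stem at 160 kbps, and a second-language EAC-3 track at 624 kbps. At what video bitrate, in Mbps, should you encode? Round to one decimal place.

Budget: 1.0 GiB = 8589.9 Mb.
2 min = 120 s
Total bitrate budget: 8589.9 Mb / 120 s = 71.583 Mbps.
Audio total: 272 + 160 + 624 = 1056 kbps = 1.056 Mbps.
Video: 71.583 − 1.056 = 70.527 Mbps.

70.5 Mbps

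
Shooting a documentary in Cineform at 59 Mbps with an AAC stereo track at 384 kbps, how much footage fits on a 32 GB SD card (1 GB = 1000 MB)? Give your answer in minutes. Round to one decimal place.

71.8 minutes

Audio: 384 kbps = 0.384 Mbps.
Total bitrate: 59 + 0.384 = 59.384 Mbps.
Capacity: 32 GB = 256,000 Mb.
Recording time: 256,000 / 59.384 = 4,311 s ≈ 71.8 minutes.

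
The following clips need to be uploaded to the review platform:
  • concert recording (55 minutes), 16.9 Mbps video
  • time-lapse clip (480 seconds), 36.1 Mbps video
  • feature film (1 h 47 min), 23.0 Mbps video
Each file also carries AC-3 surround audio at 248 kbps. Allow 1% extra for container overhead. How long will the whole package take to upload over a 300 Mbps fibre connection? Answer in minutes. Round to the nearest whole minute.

13 minutes

Audio: 248 kbps = 0.248 Mbps.
concert recording: 17.148 Mbps × 3300 s × 1.01 = 57154.3 Mb
time-lapse clip: 36.348 Mbps × 480 s × 1.01 = 17621.5 Mb
feature film: 23.248 Mbps × 6420 s × 1.01 = 150744.7 Mb
Total: 225520.5 Mb = 28190.1 MB.
At 300 Mbps: 225520.5 / 300 = 752 s ≈ 12.5 minutes.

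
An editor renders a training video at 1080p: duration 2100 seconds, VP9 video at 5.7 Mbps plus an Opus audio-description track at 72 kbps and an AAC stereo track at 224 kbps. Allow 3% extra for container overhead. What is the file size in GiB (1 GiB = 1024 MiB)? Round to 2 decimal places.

1.51 GiB

Audio total: 72 + 224 = 296 kbps = 0.296 Mbps.
Total bitrate: 5.7 + 0.296 = 5.996 Mbps.
Stream data: 5.996 Mbps × 2100 s = 12591.6 Mb.
With 3% container overhead: ×1.03.
12,969 Mb = 1,621,168,500 bytes ÷ 1,073,741,824 = 1.510 GiB.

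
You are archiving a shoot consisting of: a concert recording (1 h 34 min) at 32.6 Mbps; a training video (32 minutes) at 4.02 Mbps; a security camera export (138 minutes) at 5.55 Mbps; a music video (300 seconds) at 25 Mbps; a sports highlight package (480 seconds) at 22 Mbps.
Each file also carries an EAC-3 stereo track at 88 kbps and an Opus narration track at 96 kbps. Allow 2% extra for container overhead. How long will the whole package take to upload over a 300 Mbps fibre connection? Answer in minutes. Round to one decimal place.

14.7 minutes

Audio total: 88 + 96 = 184 kbps = 0.184 Mbps.
concert recording: 32.784 Mbps × 5640 s × 1.02 = 188599.8 Mb
training video: 4.204 Mbps × 1920 s × 1.02 = 8233.1 Mb
security camera export: 5.734 Mbps × 8280 s × 1.02 = 48427.1 Mb
music video: 25.184 Mbps × 300 s × 1.02 = 7706.3 Mb
sports highlight package: 22.184 Mbps × 480 s × 1.02 = 10861.3 Mb
Total: 263827.6 Mb = 32978.4 MB.
At 300 Mbps: 263827.6 / 300 = 879 s ≈ 14.7 minutes.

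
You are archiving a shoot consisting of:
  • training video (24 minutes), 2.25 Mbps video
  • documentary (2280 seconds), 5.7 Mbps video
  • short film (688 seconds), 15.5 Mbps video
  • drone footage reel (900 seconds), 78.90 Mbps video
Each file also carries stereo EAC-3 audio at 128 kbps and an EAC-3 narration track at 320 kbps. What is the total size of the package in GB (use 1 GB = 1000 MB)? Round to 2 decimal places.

12.54 GB

Audio total: 128 + 320 = 448 kbps = 0.448 Mbps.
training video: 2.698 Mbps × 1440 s = 3885.1 Mb
documentary: 6.148 Mbps × 2280 s = 14017.4 Mb
short film: 15.948 Mbps × 688 s = 10972.2 Mb
drone footage reel: 79.348 Mbps × 900 s = 71413.2 Mb
Total: 100288.0 Mb = 12536.0 MB.
= 12.54 GB.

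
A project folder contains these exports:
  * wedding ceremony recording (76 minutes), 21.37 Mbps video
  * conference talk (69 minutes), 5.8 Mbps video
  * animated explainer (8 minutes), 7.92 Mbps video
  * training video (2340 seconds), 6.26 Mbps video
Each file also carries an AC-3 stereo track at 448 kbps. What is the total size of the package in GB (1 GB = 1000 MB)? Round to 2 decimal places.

18.13 GB

Audio: 448 kbps = 0.448 Mbps.
wedding ceremony recording: 21.818 Mbps × 4560 s = 99490.1 Mb
conference talk: 6.248 Mbps × 4140 s = 25866.7 Mb
animated explainer: 8.368 Mbps × 480 s = 4016.6 Mb
training video: 6.708 Mbps × 2340 s = 15696.7 Mb
Total: 145070.2 Mb = 18133.8 MB.
= 18.13 GB.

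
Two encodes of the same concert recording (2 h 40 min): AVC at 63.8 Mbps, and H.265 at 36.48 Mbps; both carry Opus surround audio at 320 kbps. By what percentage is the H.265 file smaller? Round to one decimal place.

42.6%

2 h 40 min = 160 min = 9600 s
Audio: 320 kbps = 0.320 Mbps.
AVC: 64.120 Mbps × 9600 s = 615552.0 Mb = 71.660 GiB.
H.265: 36.800 Mbps × 9600 s = 353280.0 Mb = 41.127 GiB.
Reduction: (1 − 41.127/71.660) × 100 = 42.61%.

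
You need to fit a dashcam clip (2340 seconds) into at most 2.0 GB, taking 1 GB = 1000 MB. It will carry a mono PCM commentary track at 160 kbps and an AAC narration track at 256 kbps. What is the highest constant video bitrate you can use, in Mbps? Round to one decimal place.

6.4 Mbps

Budget: 2.0 GB = 16000.0 Mb.
Total bitrate budget: 16000.0 Mb / 2340 s = 6.838 Mbps.
Audio total: 160 + 256 = 416 kbps = 0.416 Mbps.
Video: 6.838 − 0.416 = 6.422 Mbps.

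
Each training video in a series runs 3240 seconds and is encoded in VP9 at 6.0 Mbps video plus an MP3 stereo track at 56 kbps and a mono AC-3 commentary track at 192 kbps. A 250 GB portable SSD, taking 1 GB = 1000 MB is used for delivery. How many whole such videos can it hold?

98

Audio total: 56 + 192 = 248 kbps = 0.248 Mbps.
Total bitrate: 6.248 Mbps.
Per item: 6.248 Mbps × 3240 s = 20,244 Mb = 2,530 MB.
Capacity: 250 GB = 2,000,000 Mb; 98.80 items → 98 complete.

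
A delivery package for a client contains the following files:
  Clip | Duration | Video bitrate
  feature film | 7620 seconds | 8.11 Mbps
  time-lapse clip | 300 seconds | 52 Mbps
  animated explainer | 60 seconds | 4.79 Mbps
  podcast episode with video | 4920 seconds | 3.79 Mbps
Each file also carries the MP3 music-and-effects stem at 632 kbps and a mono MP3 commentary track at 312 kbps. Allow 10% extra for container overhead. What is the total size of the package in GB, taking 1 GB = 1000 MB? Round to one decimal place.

Audio total: 632 + 312 = 944 kbps = 0.944 Mbps.
feature film: 9.054 Mbps × 7620 s × 1.10 = 75890.6 Mb
time-lapse clip: 52.944 Mbps × 300 s × 1.10 = 17471.5 Mb
animated explainer: 5.734 Mbps × 60 s × 1.10 = 378.4 Mb
podcast episode with video: 4.734 Mbps × 4920 s × 1.10 = 25620.4 Mb
Total: 119361.0 Mb = 14920.1 MB.
= 14.92 GB.

14.9 GB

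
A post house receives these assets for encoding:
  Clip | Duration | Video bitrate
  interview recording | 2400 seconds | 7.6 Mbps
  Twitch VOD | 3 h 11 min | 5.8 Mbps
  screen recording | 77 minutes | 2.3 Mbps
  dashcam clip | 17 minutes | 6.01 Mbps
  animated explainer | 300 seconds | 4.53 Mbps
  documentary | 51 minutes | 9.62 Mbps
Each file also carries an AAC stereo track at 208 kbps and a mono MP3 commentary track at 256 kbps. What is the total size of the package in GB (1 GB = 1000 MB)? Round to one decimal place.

Audio total: 208 + 256 = 464 kbps = 0.464 Mbps.
interview recording: 8.064 Mbps × 2400 s = 19353.6 Mb
Twitch VOD: 6.264 Mbps × 11460 s = 71785.4 Mb
screen recording: 2.764 Mbps × 4620 s = 12769.7 Mb
dashcam clip: 6.474 Mbps × 1020 s = 6603.5 Mb
animated explainer: 4.994 Mbps × 300 s = 1498.2 Mb
documentary: 10.084 Mbps × 3060 s = 30857.0 Mb
Total: 142867.4 Mb = 17858.4 MB.
= 17.86 GB.

17.9 GB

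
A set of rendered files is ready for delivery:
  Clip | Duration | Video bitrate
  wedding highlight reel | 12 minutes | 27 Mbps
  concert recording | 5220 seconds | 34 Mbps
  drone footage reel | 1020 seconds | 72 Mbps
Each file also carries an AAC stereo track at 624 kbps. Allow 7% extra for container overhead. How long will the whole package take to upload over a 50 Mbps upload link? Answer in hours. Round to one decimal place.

Audio: 624 kbps = 0.624 Mbps.
wedding highlight reel: 27.624 Mbps × 720 s × 1.07 = 21281.5 Mb
concert recording: 34.624 Mbps × 5220 s × 1.07 = 193388.9 Mb
drone footage reel: 72.624 Mbps × 1020 s × 1.07 = 79261.8 Mb
Total: 293932.3 Mb = 36741.5 MB.
At 50 Mbps: 293932.3 / 50 = 5879 s ≈ 1.63 hours.

1.6 hours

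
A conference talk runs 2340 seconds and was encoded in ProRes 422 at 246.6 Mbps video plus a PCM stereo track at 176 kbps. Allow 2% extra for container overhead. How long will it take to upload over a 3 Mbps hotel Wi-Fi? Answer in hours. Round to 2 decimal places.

Audio: 176 kbps = 0.176 Mbps.
Total bitrate: 246.776 Mbps.
File: 246.776 Mbps × 2340 s = 577455.8 Mb.
With 2% container overhead: ×1.02. → 589005.0 Mb.
At 3 Mbps: 589005.0 / 3 = 196335.0 s ≈ 54.5 hours.

54.54 hours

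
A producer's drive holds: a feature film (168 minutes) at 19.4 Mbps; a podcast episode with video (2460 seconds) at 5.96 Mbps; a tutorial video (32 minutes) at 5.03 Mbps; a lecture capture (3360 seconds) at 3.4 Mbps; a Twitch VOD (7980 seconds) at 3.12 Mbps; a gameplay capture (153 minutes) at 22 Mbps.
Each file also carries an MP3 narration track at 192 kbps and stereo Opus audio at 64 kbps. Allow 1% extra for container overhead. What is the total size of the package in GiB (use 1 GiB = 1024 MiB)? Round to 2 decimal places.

Audio total: 192 + 64 = 256 kbps = 0.256 Mbps.
feature film: 19.656 Mbps × 10080 s × 1.01 = 200113.8 Mb
podcast episode with video: 6.216 Mbps × 2460 s × 1.01 = 15444.3 Mb
tutorial video: 5.286 Mbps × 1920 s × 1.01 = 10250.6 Mb
lecture capture: 3.656 Mbps × 3360 s × 1.01 = 12407.0 Mb
Twitch VOD: 3.376 Mbps × 7980 s × 1.01 = 27209.9 Mb
gameplay capture: 22.256 Mbps × 9180 s × 1.01 = 206353.2 Mb
Total: 471778.8 Mb = 58972.3 MB.
= 54.92 GiB.

54.92 GiB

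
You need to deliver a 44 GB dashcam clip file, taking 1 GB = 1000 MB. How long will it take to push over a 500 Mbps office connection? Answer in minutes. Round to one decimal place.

11.7 minutes

File: 44 GB = 352000.0 Mb.
At 500 Mbps: 352000.0 / 500 = 704.0 s ≈ 11.7 minutes.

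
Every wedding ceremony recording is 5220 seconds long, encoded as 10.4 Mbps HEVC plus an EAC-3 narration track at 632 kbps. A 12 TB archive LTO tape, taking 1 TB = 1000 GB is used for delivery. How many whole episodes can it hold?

Audio: 632 kbps = 0.632 Mbps.
Total bitrate: 11.032 Mbps.
Per item: 11.032 Mbps × 5220 s = 57,587 Mb = 7,198 MB.
Capacity: 12 TB = 96,000,000 Mb; 1667.04 items → 1667 complete.

1667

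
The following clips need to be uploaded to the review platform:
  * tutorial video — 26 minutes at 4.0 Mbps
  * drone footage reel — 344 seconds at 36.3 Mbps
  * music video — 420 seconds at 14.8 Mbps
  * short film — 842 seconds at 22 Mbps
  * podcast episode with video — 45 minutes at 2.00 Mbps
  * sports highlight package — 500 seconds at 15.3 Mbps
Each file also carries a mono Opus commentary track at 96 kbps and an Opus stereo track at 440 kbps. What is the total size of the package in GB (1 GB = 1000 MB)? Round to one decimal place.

Audio total: 96 + 440 = 536 kbps = 0.536 Mbps.
tutorial video: 4.536 Mbps × 1560 s = 7076.2 Mb
drone footage reel: 36.836 Mbps × 344 s = 12671.6 Mb
music video: 15.336 Mbps × 420 s = 6441.1 Mb
short film: 22.536 Mbps × 842 s = 18975.3 Mb
podcast episode with video: 2.536 Mbps × 2700 s = 6847.2 Mb
sports highlight package: 15.836 Mbps × 500 s = 7918.0 Mb
Total: 59929.4 Mb = 7491.2 MB.
= 7.491 GB.

7.5 GB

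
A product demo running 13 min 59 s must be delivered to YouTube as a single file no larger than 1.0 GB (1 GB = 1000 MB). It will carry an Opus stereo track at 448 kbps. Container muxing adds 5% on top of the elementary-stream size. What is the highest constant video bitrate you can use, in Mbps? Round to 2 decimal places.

8.63 Mbps

Budget: 1.0 GB = 8000.0 Mb.
Stream payload after overhead: 8000.0 / 1.05 = 7619.0 Mb.
13 min 59 s = 839 s
Total bitrate budget: 7619.0 Mb / 839 s = 9.081 Mbps.
Audio: 448 kbps = 0.448 Mbps.
Video: 9.081 − 0.448 = 8.633 Mbps.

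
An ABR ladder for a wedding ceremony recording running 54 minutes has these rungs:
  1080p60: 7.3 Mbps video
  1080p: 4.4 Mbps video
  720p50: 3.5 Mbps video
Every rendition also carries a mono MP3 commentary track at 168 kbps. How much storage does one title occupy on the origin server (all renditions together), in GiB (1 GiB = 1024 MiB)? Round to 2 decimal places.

54 min = 3240 s
Audio: 168 kbps = 0.168 Mbps.
Sum of rendition bitrates: (7.3+0.168) + (4.4+0.168) + (3.5+0.168) = 15.704 Mbps.
× 3240 s = 50,881 Mb = 6,360 MB = 5.923 GiB.

5.92 GiB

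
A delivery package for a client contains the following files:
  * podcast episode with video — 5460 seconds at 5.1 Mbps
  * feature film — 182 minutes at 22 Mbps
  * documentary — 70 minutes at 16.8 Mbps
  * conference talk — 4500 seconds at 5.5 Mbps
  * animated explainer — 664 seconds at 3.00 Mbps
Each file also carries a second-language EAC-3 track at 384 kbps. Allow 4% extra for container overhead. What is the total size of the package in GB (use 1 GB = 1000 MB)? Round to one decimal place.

Audio: 384 kbps = 0.384 Mbps.
podcast episode with video: 5.484 Mbps × 5460 s × 1.04 = 31140.3 Mb
feature film: 22.384 Mbps × 10920 s × 1.04 = 254210.6 Mb
documentary: 17.184 Mbps × 4200 s × 1.04 = 75059.7 Mb
conference talk: 5.884 Mbps × 4500 s × 1.04 = 27537.1 Mb
animated explainer: 3.384 Mbps × 664 s × 1.04 = 2336.9 Mb
Total: 390284.6 Mb = 48785.6 MB.
= 48.79 GB.

48.8 GB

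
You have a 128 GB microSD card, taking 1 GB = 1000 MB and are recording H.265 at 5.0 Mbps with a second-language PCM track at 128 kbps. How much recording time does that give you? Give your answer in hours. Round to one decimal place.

55.5 hours

Audio: 128 kbps = 0.128 Mbps.
Total bitrate: 5.0 + 0.128 = 5.128 Mbps.
Capacity: 128 GB = 1,024,000 Mb.
Recording time: 1,024,000 / 5.128 = 199,688 s ≈ 55.5 hours.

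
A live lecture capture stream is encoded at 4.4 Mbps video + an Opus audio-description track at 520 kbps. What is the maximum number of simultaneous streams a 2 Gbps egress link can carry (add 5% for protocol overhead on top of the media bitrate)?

Audio: 520 kbps = 0.520 Mbps.
Per-viewer media rate: 4.920 Mbps.
On the wire with 5% overhead: 5.166 Mbps.
2 Gbps = 2,000 Mbps; 2,000 / 5.166 = 387.15 → 387 viewers.

387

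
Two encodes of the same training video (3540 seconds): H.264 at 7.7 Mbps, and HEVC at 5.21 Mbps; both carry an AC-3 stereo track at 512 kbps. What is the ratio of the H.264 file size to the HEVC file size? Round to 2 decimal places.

1.44

Audio: 512 kbps = 0.512 Mbps.
H.264: 8.212 Mbps × 3540 s = 29070.5 Mb = 3.634 GB.
HEVC: 5.722 Mbps × 3540 s = 20255.9 Mb = 2.532 GB.
Ratio: 3.634 / 2.532 = 1.435.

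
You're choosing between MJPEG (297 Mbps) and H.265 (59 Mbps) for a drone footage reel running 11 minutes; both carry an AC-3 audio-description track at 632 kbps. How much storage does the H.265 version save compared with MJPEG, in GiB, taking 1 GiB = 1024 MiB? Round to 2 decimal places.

18.29 GiB

11 min = 660 s
Audio: 632 kbps = 0.632 Mbps.
MJPEG: 297.632 Mbps × 660 s = 196437.1 Mb = 22.868 GiB.
H.265: 59.632 Mbps × 660 s = 39357.1 Mb = 4.582 GiB.
Saving: 22.868 − 4.582 = 18.287 GiB.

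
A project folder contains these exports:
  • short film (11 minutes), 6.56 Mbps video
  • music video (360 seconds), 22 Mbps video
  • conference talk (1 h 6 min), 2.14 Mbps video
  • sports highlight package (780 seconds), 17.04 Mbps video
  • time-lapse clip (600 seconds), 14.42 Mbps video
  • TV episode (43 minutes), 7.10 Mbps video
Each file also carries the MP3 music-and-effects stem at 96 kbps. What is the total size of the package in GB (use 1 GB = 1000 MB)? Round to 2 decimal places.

Audio: 96 kbps = 0.096 Mbps.
short film: 6.656 Mbps × 660 s = 4393.0 Mb
music video: 22.096 Mbps × 360 s = 7954.6 Mb
conference talk: 2.236 Mbps × 3960 s = 8854.6 Mb
sports highlight package: 17.136 Mbps × 780 s = 13366.1 Mb
time-lapse clip: 14.516 Mbps × 600 s = 8709.6 Mb
TV episode: 7.196 Mbps × 2580 s = 18565.7 Mb
Total: 61843.4 Mb = 7730.4 MB.
= 7.730 GB.

7.73 GB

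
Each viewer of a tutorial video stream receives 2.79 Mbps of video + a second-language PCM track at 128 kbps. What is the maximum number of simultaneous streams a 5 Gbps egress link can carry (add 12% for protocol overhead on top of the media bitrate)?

1529

Audio: 128 kbps = 0.128 Mbps.
Per-viewer media rate: 2.918 Mbps.
On the wire with 12% overhead: 3.268 Mbps.
5 Gbps = 5,000 Mbps; 5,000 / 3.268 = 1529.91 → 1529 viewers.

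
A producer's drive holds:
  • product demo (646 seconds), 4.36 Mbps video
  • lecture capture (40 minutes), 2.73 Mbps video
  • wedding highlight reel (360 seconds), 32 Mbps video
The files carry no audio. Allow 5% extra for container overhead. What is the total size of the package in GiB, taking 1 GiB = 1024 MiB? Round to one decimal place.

product demo: 4.360 Mbps × 646 s × 1.05 = 2957.4 Mb
lecture capture: 2.730 Mbps × 2400 s × 1.05 = 6879.6 Mb
wedding highlight reel: 32.000 Mbps × 360 s × 1.05 = 12096.0 Mb
Total: 21933.0 Mb = 2741.6 MB.
= 2.553 GiB.

2.6 GiB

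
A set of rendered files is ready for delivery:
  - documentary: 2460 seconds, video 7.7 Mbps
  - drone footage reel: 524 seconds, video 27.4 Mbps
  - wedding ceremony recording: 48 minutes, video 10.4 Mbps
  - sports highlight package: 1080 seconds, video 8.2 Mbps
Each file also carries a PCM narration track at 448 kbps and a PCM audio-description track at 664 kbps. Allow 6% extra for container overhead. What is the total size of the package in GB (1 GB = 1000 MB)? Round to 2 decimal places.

10.58 GB

Audio total: 448 + 664 = 1112 kbps = 1.112 Mbps.
documentary: 8.812 Mbps × 2460 s × 1.06 = 22978.2 Mb
drone footage reel: 28.512 Mbps × 524 s × 1.06 = 15836.7 Mb
wedding ceremony recording: 11.512 Mbps × 2880 s × 1.06 = 35143.8 Mb
sports highlight package: 9.312 Mbps × 1080 s × 1.06 = 10660.4 Mb
Total: 84619.1 Mb = 10577.4 MB.
= 10.58 GB.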